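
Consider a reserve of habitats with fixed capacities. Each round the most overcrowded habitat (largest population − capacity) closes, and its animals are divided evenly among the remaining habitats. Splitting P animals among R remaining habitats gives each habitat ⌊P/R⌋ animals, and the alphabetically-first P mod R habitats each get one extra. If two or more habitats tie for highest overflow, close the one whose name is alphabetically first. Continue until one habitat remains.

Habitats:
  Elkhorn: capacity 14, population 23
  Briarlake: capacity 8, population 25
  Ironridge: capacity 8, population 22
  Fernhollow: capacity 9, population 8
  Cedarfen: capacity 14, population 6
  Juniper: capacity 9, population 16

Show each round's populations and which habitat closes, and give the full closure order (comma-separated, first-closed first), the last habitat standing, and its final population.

Closure order: Briarlake, Ironridge, Elkhorn, Juniper, Fernhollow
Last habitat: Cedarfen with 100 animals

Round 1: Briarlake=25 Cedarfen=6 Elkhorn=23 Fernhollow=8 Ironridge=22 Juniper=16 → close Briarlake (overflow 17)
  25÷5 = 5 each, +1 to first 0
Round 2: Cedarfen=11 Elkhorn=28 Fernhollow=13 Ironridge=27 Juniper=21 → close Ironridge (overflow 19)
  27÷4 = 6 each, +1 to first 3
Round 3: Cedarfen=18 Elkhorn=35 Fernhollow=20 Juniper=27 → close Elkhorn (overflow 21)
  35÷3 = 11 each, +1 to first 2
Round 4: Cedarfen=30 Fernhollow=32 Juniper=38 → close Juniper (overflow 29)
  38÷2 = 19 each, +1 to first 0
Round 5: Cedarfen=49 Fernhollow=51 → close Fernhollow (overflow 42)
  51÷1 = 51 each, +1 to first 0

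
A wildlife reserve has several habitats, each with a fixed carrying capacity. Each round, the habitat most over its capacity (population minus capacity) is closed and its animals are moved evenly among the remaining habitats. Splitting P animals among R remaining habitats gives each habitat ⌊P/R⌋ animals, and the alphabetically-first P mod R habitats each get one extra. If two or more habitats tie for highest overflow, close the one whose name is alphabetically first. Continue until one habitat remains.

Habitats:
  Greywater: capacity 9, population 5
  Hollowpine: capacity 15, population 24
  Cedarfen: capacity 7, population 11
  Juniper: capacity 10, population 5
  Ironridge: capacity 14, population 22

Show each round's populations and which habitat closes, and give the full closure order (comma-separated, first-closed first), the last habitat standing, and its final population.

Closure order: Hollowpine, Ironridge, Cedarfen, Greywater
Last habitat: Juniper with 67 animals

Round 1: Cedarfen=11 Greywater=5 Hollowpine=24 Ironridge=22 Juniper=5 → close Hollowpine (overflow 9)
  24÷4 = 6 each, +1 to first 0
Round 2: Cedarfen=17 Greywater=11 Ironridge=28 Juniper=11 → close Ironridge (overflow 14)
  28÷3 = 9 each, +1 to first 1
Round 3: Cedarfen=27 Greywater=20 Juniper=20 → close Cedarfen (overflow 20)
  27÷2 = 13 each, +1 to first 1
Round 4: Greywater=34 Juniper=33 → close Greywater (overflow 25)
  34÷1 = 34 each, +1 to first 0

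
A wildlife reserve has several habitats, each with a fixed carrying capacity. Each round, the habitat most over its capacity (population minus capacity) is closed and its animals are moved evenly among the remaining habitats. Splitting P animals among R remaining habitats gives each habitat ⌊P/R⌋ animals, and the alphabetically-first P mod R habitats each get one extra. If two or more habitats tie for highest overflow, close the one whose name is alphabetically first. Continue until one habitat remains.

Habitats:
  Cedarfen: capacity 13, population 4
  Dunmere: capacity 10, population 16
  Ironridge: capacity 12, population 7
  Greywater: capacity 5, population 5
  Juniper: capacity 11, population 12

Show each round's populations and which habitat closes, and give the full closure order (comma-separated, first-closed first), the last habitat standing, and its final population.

Closure order: Dunmere, Juniper, Greywater, Ironridge
Last habitat: Cedarfen with 44 animals

Round 1: Cedarfen=4 Dunmere=16 Greywater=5 Ironridge=7 Juniper=12 → close Dunmere (overflow 6)
  16÷4 = 4 each, +1 to first 0
Round 2: Cedarfen=8 Greywater=9 Ironridge=11 Juniper=16 → close Juniper (overflow 5)
  16÷3 = 5 each, +1 to first 1
Round 3: Cedarfen=14 Greywater=14 Ironridge=16 → close Greywater (overflow 9)
  14÷2 = 7 each, +1 to first 0
Round 4: Cedarfen=21 Ironridge=23 → close Ironridge (overflow 11)
  23÷1 = 23 each, +1 to first 0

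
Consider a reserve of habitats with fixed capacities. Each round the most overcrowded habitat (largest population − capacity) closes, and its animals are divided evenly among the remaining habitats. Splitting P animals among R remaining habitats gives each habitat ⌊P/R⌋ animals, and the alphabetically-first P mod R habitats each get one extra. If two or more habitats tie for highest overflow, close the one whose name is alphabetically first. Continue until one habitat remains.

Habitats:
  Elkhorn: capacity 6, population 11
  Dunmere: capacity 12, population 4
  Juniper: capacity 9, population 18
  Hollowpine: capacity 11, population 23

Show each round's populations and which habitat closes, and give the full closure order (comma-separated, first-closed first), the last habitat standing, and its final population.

Round 1: Dunmere=4 Elkhorn=11 Hollowpine=23 Juniper=18 → close Hollowpine (overflow 12)
  23÷3 = 7 each, +1 to first 2
Round 2: Dunmere=12 Elkhorn=19 Juniper=25 → close Juniper (overflow 16)
  25÷2 = 12 each, +1 to first 1
Round 3: Dunmere=25 Elkhorn=31 → close Elkhorn (overflow 25)
  31÷1 = 31 each, +1 to first 0

Closure order: Hollowpine, Juniper, Elkhorn
Last habitat: Dunmere with 56 animals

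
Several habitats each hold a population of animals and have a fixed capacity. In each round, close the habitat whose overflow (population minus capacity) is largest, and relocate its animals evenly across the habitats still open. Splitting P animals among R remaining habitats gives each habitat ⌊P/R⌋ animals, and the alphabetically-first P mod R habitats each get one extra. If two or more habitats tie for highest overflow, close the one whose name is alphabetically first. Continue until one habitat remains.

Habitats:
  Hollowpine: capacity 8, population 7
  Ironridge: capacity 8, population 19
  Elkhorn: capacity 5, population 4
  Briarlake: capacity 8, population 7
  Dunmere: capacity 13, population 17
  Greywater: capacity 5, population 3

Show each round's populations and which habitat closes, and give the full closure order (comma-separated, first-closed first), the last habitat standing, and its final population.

Round 1: Briarlake=7 Dunmere=17 Elkhorn=4 Greywater=3 Hollowpine=7 Ironridge=19 → close Ironridge (overflow 11)
  19÷5 = 3 each, +1 to first 4
Round 2: Briarlake=11 Dunmere=21 Elkhorn=8 Greywater=7 Hollowpine=10 → close Dunmere (overflow 8)
  21÷4 = 5 each, +1 to first 1
Round 3: Briarlake=17 Elkhorn=13 Greywater=12 Hollowpine=15 → close Briarlake (overflow 9)
  17÷3 = 5 each, +1 to first 2
Round 4: Elkhorn=19 Greywater=18 Hollowpine=20 → close Elkhorn (overflow 14)
  19÷2 = 9 each, +1 to first 1
Round 5: Greywater=28 Hollowpine=29 → close Greywater (overflow 23)
  28÷1 = 28 each, +1 to first 0

Closure order: Ironridge, Dunmere, Briarlake, Elkhorn, Greywater
Last habitat: Hollowpine with 57 animals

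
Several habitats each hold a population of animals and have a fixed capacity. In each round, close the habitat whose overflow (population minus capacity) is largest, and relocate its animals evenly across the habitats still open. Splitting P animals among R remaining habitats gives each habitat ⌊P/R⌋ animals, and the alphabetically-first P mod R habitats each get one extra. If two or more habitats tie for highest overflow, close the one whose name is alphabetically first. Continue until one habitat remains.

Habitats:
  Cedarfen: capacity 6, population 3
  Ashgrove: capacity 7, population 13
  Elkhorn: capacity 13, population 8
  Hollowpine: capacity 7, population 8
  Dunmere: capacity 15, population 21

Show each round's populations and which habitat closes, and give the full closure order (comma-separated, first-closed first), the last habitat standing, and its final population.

Closure order: Ashgrove, Dunmere, Hollowpine, Cedarfen
Last habitat: Elkhorn with 53 animals

Round 1: Ashgrove=13 Cedarfen=3 Dunmere=21 Elkhorn=8 Hollowpine=8 → close Ashgrove (overflow 6)
  13÷4 = 3 each, +1 to first 1
Round 2: Cedarfen=7 Dunmere=24 Elkhorn=11 Hollowpine=11 → close Dunmere (overflow 9)
  24÷3 = 8 each, +1 to first 0
Round 3: Cedarfen=15 Elkhorn=19 Hollowpine=19 → close Hollowpine (overflow 12)
  19÷2 = 9 each, +1 to first 1
Round 4: Cedarfen=25 Elkhorn=28 → close Cedarfen (overflow 19)
  25÷1 = 25 each, +1 to first 0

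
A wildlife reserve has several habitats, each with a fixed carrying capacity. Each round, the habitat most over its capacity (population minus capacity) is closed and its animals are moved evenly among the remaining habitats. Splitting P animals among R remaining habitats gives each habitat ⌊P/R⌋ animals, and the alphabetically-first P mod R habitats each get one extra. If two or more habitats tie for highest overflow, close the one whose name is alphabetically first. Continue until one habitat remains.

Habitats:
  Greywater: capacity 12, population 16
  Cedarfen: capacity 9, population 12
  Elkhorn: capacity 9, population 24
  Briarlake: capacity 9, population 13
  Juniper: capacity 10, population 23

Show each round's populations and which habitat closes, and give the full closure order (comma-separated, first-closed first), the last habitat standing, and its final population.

Closure order: Elkhorn, Juniper, Briarlake, Cedarfen
Last habitat: Greywater with 88 animals

Round 1: Briarlake=13 Cedarfen=12 Elkhorn=24 Greywater=16 Juniper=23 → close Elkhorn (overflow 15)
  24÷4 = 6 each, +1 to first 0
Round 2: Briarlake=19 Cedarfen=18 Greywater=22 Juniper=29 → close Juniper (overflow 19)
  29÷3 = 9 each, +1 to first 2
Round 3: Briarlake=29 Cedarfen=28 Greywater=31 → close Briarlake (overflow 20)
  29÷2 = 14 each, +1 to first 1
Round 4: Cedarfen=43 Greywater=45 → close Cedarfen (overflow 34)
  43÷1 = 43 each, +1 to first 0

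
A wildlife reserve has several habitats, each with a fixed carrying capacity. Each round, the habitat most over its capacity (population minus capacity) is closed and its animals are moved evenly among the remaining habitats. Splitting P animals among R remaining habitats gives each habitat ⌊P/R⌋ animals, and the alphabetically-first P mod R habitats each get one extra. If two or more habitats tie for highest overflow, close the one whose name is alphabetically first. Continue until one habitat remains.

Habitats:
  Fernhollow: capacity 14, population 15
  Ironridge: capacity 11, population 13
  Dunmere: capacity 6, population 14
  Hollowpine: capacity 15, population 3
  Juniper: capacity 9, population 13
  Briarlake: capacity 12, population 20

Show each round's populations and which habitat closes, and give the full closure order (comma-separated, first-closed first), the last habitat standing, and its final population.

Round 1: Briarlake=20 Dunmere=14 Fernhollow=15 Hollowpine=3 Ironridge=13 Juniper=13 → close Briarlake (overflow 8)
  20÷5 = 4 each, +1 to first 0
Round 2: Dunmere=18 Fernhollow=19 Hollowpine=7 Ironridge=17 Juniper=17 → close Dunmere (overflow 12)
  18÷4 = 4 each, +1 to first 2
Round 3: Fernhollow=24 Hollowpine=12 Ironridge=21 Juniper=21 → close Juniper (overflow 12)
  21÷3 = 7 each, +1 to first 0
Round 4: Fernhollow=31 Hollowpine=19 Ironridge=28 → close Fernhollow (overflow 17)
  31÷2 = 15 each, +1 to first 1
Round 5: Hollowpine=35 Ironridge=43 → close Ironridge (overflow 32)
  43÷1 = 43 each, +1 to first 0

Closure order: Briarlake, Dunmere, Juniper, Fernhollow, Ironridge
Last habitat: Hollowpine with 78 animals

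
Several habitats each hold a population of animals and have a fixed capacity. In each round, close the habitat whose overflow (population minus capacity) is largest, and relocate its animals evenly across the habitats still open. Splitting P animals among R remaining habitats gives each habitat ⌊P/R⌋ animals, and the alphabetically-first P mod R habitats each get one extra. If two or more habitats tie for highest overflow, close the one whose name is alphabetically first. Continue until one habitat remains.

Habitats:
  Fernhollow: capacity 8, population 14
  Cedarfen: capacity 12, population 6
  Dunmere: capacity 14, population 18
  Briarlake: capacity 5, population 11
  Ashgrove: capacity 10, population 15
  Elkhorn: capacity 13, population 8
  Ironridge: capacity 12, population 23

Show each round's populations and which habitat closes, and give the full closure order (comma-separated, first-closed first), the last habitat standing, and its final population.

Round 1: Ashgrove=15 Briarlake=11 Cedarfen=6 Dunmere=18 Elkhorn=8 Fernhollow=14 Ironridge=23 → close Ironridge (overflow 11)
  23÷6 = 3 each, +1 to first 5
Round 2: Ashgrove=19 Briarlake=15 Cedarfen=10 Dunmere=22 Elkhorn=12 Fernhollow=17 → close Briarlake (overflow 10)
  15÷5 = 3 each, +1 to first 0
Round 3: Ashgrove=22 Cedarfen=13 Dunmere=25 Elkhorn=15 Fernhollow=20 → close Ashgrove (overflow 12)
  22÷4 = 5 each, +1 to first 2
Round 4: Cedarfen=19 Dunmere=31 Elkhorn=20 Fernhollow=25 → close Dunmere (overflow 17)
  31÷3 = 10 each, +1 to first 1
Round 5: Cedarfen=30 Elkhorn=30 Fernhollow=35 → close Fernhollow (overflow 27)
  35÷2 = 17 each, +1 to first 1
Round 6: Cedarfen=48 Elkhorn=47 → close Cedarfen (overflow 36)
  48÷1 = 48 each, +1 to first 0

Closure order: Ironridge, Briarlake, Ashgrove, Dunmere, Fernhollow, Cedarfen
Last habitat: Elkhorn with 95 animals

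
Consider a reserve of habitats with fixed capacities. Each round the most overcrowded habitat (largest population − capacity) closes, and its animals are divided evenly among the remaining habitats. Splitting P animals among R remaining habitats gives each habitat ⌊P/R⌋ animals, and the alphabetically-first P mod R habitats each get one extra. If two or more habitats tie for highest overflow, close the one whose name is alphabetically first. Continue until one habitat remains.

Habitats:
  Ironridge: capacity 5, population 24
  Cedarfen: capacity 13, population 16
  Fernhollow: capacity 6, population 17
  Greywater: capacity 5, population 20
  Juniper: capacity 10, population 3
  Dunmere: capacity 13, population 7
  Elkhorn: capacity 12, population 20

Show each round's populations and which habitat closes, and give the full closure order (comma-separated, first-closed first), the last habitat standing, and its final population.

Round 1: Cedarfen=16 Dunmere=7 Elkhorn=20 Fernhollow=17 Greywater=20 Ironridge=24 Juniper=3 → close Ironridge (overflow 19)
  24÷6 = 4 each, +1 to first 0
Round 2: Cedarfen=20 Dunmere=11 Elkhorn=24 Fernhollow=21 Greywater=24 Juniper=7 → close Greywater (overflow 19)
  24÷5 = 4 each, +1 to first 4
Round 3: Cedarfen=25 Dunmere=16 Elkhorn=29 Fernhollow=26 Juniper=11 → close Fernhollow (overflow 20)
  26÷4 = 6 each, +1 to first 2
Round 4: Cedarfen=32 Dunmere=23 Elkhorn=35 Juniper=17 → close Elkhorn (overflow 23)
  35÷3 = 11 each, +1 to first 2
Round 5: Cedarfen=44 Dunmere=35 Juniper=28 → close Cedarfen (overflow 31)
  44÷2 = 22 each, +1 to first 0
Round 6: Dunmere=57 Juniper=50 → close Dunmere (overflow 44)
  57÷1 = 57 each, +1 to first 0

Closure order: Ironridge, Greywater, Fernhollow, Elkhorn, Cedarfen, Dunmere
Last habitat: Juniper with 107 animals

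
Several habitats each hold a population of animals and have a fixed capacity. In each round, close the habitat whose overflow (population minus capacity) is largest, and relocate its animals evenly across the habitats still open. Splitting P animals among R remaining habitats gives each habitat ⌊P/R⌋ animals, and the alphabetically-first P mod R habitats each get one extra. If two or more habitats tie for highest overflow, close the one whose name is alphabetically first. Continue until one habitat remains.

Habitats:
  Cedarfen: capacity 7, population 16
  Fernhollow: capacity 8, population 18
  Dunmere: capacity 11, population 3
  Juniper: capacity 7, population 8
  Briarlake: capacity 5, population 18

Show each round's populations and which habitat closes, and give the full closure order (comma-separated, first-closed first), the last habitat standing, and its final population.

Closure order: Briarlake, Cedarfen, Fernhollow, Juniper
Last habitat: Dunmere with 63 animals

Round 1: Briarlake=18 Cedarfen=16 Dunmere=3 Fernhollow=18 Juniper=8 → close Briarlake (overflow 13)
  18÷4 = 4 each, +1 to first 2
Round 2: Cedarfen=21 Dunmere=8 Fernhollow=22 Juniper=12 → close Cedarfen (overflow 14)
  21÷3 = 7 each, +1 to first 0
Round 3: Dunmere=15 Fernhollow=29 Juniper=19 → close Fernhollow (overflow 21)
  29÷2 = 14 each, +1 to first 1
Round 4: Dunmere=30 Juniper=33 → close Juniper (overflow 26)
  33÷1 = 33 each, +1 to first 0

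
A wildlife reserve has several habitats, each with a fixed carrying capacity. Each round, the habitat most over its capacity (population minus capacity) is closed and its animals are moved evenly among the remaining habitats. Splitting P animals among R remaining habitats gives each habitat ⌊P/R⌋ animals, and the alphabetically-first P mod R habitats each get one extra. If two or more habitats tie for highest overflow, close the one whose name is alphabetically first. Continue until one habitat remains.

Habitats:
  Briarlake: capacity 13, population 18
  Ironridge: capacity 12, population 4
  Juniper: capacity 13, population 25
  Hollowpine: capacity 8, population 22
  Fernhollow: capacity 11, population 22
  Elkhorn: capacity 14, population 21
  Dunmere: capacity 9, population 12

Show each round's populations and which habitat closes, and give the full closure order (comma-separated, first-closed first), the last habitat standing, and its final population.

Round 1: Briarlake=18 Dunmere=12 Elkhorn=21 Fernhollow=22 Hollowpine=22 Ironridge=4 Juniper=25 → close Hollowpine (overflow 14)
  22÷6 = 3 each, +1 to first 4
Round 2: Briarlake=22 Dunmere=16 Elkhorn=25 Fernhollow=26 Ironridge=7 Juniper=28 → close Fernhollow (overflow 15)
  26÷5 = 5 each, +1 to first 1
Round 3: Briarlake=28 Dunmere=21 Elkhorn=30 Ironridge=12 Juniper=33 → close Juniper (overflow 20)
  33÷4 = 8 each, +1 to first 1
Round 4: Briarlake=37 Dunmere=29 Elkhorn=38 Ironridge=20 → close Briarlake (overflow 24)
  37÷3 = 12 each, +1 to first 1
Round 5: Dunmere=42 Elkhorn=50 Ironridge=32 → close Elkhorn (overflow 36)
  50÷2 = 25 each, +1 to first 0
Round 6: Dunmere=67 Ironridge=57 → close Dunmere (overflow 58)
  67÷1 = 67 each, +1 to first 0

Closure order: Hollowpine, Fernhollow, Juniper, Briarlake, Elkhorn, Dunmere
Last habitat: Ironridge with 124 animals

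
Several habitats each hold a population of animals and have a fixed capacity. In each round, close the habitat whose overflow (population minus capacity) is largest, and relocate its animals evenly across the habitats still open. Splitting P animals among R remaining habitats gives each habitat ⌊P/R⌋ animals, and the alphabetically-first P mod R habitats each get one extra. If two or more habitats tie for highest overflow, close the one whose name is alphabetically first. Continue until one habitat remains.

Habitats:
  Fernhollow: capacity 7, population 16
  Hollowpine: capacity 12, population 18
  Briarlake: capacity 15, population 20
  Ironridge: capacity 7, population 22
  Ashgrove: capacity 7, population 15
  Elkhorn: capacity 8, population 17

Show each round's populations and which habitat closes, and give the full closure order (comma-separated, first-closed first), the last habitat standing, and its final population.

Round 1: Ashgrove=15 Briarlake=20 Elkhorn=17 Fernhollow=16 Hollowpine=18 Ironridge=22 → close Ironridge (overflow 15)
  22÷5 = 4 each, +1 to first 2
Round 2: Ashgrove=20 Briarlake=25 Elkhorn=21 Fernhollow=20 Hollowpine=22 → close Ashgrove (overflow 13)
  20÷4 = 5 each, +1 to first 0
Round 3: Briarlake=30 Elkhorn=26 Fernhollow=25 Hollowpine=27 → close Elkhorn (overflow 18)
  26÷3 = 8 each, +1 to first 2
Round 4: Briarlake=39 Fernhollow=34 Hollowpine=35 → close Fernhollow (overflow 27)
  34÷2 = 17 each, +1 to first 0
Round 5: Briarlake=56 Hollowpine=52 → close Briarlake (overflow 41)
  56÷1 = 56 each, +1 to first 0

Closure order: Ironridge, Ashgrove, Elkhorn, Fernhollow, Briarlake
Last habitat: Hollowpine with 108 animals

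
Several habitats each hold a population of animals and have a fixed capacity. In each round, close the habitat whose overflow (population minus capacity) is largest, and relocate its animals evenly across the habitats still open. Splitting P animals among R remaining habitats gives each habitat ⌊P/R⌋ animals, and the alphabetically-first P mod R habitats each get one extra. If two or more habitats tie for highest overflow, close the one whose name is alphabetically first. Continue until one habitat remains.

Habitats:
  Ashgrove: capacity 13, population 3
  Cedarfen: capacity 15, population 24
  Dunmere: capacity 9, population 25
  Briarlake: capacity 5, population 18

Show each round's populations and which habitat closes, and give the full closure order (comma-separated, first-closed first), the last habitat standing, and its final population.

Closure order: Dunmere, Briarlake, Cedarfen
Last habitat: Ashgrove with 70 animals

Round 1: Ashgrove=3 Briarlake=18 Cedarfen=24 Dunmere=25 → close Dunmere (overflow 16)
  25÷3 = 8 each, +1 to first 1
Round 2: Ashgrove=12 Briarlake=26 Cedarfen=32 → close Briarlake (overflow 21)
  26÷2 = 13 each, +1 to first 0
Round 3: Ashgrove=25 Cedarfen=45 → close Cedarfen (overflow 30)
  45÷1 = 45 each, +1 to first 0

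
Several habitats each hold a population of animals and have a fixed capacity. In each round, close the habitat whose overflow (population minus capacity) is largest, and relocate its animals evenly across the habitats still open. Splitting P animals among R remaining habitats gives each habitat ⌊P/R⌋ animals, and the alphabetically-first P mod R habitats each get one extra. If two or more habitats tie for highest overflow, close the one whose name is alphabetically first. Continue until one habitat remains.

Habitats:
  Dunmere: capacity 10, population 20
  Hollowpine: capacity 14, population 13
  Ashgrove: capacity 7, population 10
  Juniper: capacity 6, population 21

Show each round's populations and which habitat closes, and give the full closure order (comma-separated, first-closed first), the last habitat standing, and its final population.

Closure order: Juniper, Dunmere, Ashgrove
Last habitat: Hollowpine with 64 animals

Round 1: Ashgrove=10 Dunmere=20 Hollowpine=13 Juniper=21 → close Juniper (overflow 15)
  21÷3 = 7 each, +1 to first 0
Round 2: Ashgrove=17 Dunmere=27 Hollowpine=20 → close Dunmere (overflow 17)
  27÷2 = 13 each, +1 to first 1
Round 3: Ashgrove=31 Hollowpine=33 → close Ashgrove (overflow 24)
  31÷1 = 31 each, +1 to first 0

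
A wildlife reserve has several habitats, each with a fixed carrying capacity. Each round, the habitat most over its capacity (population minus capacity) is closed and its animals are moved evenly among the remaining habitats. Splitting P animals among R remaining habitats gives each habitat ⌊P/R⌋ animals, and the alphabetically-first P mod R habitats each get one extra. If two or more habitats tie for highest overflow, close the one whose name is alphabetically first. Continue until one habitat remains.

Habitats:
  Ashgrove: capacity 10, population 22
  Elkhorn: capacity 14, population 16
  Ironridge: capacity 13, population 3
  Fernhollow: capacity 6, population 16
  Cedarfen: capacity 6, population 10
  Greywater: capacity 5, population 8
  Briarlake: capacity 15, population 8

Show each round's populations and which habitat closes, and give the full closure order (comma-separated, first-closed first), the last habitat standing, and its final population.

Round 1: Ashgrove=22 Briarlake=8 Cedarfen=10 Elkhorn=16 Fernhollow=16 Greywater=8 Ironridge=3 → close Ashgrove (overflow 12)
  22÷6 = 3 each, +1 to first 4
Round 2: Briarlake=12 Cedarfen=14 Elkhorn=20 Fernhollow=20 Greywater=11 Ironridge=6 → close Fernhollow (overflow 14)
  20÷5 = 4 each, +1 to first 0
Round 3: Briarlake=16 Cedarfen=18 Elkhorn=24 Greywater=15 Ironridge=10 → close Cedarfen (overflow 12)
  18÷4 = 4 each, +1 to first 2
Round 4: Briarlake=21 Elkhorn=29 Greywater=19 Ironridge=14 → close Elkhorn (overflow 15)
  29÷3 = 9 each, +1 to first 2
Round 5: Briarlake=31 Greywater=29 Ironridge=23 → close Greywater (overflow 24)
  29÷2 = 14 each, +1 to first 1
Round 6: Briarlake=46 Ironridge=37 → close Briarlake (overflow 31)
  46÷1 = 46 each, +1 to first 0

Closure order: Ashgrove, Fernhollow, Cedarfen, Elkhorn, Greywater, Briarlake
Last habitat: Ironridge with 83 animals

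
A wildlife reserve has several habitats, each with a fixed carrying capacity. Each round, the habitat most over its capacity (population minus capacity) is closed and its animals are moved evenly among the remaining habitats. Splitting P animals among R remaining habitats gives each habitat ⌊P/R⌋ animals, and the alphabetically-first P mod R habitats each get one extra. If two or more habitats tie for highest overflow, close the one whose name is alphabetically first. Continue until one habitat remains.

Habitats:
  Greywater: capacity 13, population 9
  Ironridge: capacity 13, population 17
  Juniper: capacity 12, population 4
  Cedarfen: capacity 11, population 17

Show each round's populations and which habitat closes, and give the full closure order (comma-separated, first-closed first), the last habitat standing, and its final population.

Closure order: Cedarfen, Ironridge, Greywater
Last habitat: Juniper with 47 animals

Round 1: Cedarfen=17 Greywater=9 Ironridge=17 Juniper=4 → close Cedarfen (overflow 6)
  17÷3 = 5 each, +1 to first 2
Round 2: Greywater=15 Ironridge=23 Juniper=9 → close Ironridge (overflow 10)
  23÷2 = 11 each, +1 to first 1
Round 3: Greywater=27 Juniper=20 → close Greywater (overflow 14)
  27÷1 = 27 each, +1 to first 0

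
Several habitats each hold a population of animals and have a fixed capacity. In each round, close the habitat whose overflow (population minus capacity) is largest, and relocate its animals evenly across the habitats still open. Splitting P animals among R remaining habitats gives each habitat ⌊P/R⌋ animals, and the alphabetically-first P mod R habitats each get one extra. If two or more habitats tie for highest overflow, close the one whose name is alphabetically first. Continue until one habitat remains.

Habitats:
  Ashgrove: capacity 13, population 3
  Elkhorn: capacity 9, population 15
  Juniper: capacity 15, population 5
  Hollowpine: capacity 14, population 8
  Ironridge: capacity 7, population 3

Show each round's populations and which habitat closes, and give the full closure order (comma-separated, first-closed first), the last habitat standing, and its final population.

Round 1: Ashgrove=3 Elkhorn=15 Hollowpine=8 Ironridge=3 Juniper=5 → close Elkhorn (overflow 6)
  15÷4 = 3 each, +1 to first 3
Round 2: Ashgrove=7 Hollowpine=12 Ironridge=7 Juniper=8 → close Ironridge (overflow 0)
  7÷3 = 2 each, +1 to first 1
Round 3: Ashgrove=10 Hollowpine=14 Juniper=10 → close Hollowpine (overflow 0)
  14÷2 = 7 each, +1 to first 0
Round 4: Ashgrove=17 Juniper=17 → close Ashgrove (overflow 4)
  17÷1 = 17 each, +1 to first 0

Closure order: Elkhorn, Ironridge, Hollowpine, Ashgrove
Last habitat: Juniper with 34 animals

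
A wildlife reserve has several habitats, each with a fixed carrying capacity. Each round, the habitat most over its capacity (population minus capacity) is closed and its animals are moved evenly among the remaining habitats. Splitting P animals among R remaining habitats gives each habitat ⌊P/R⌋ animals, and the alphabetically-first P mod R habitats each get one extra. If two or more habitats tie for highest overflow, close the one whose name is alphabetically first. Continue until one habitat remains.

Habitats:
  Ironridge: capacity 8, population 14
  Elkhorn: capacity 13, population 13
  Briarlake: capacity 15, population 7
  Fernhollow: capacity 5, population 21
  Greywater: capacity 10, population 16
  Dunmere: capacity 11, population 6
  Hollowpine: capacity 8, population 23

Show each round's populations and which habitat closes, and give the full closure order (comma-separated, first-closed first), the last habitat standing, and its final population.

Closure order: Fernhollow, Hollowpine, Greywater, Ironridge, Elkhorn, Briarlake
Last habitat: Dunmere with 100 animals

Round 1: Briarlake=7 Dunmere=6 Elkhorn=13 Fernhollow=21 Greywater=16 Hollowpine=23 Ironridge=14 → close Fernhollow (overflow 16)
  21÷6 = 3 each, +1 to first 3
Round 2: Briarlake=11 Dunmere=10 Elkhorn=17 Greywater=19 Hollowpine=26 Ironridge=17 → close Hollowpine (overflow 18)
  26÷5 = 5 each, +1 to first 1
Round 3: Briarlake=17 Dunmere=15 Elkhorn=22 Greywater=24 Ironridge=22 → close Greywater (overflow 14)
  24÷4 = 6 each, +1 to first 0
Round 4: Briarlake=23 Dunmere=21 Elkhorn=28 Ironridge=28 → close Ironridge (overflow 20)
  28÷3 = 9 each, +1 to first 1
Round 5: Briarlake=33 Dunmere=30 Elkhorn=37 → close Elkhorn (overflow 24)
  37÷2 = 18 each, +1 to first 1
Round 6: Briarlake=52 Dunmere=48 → close Briarlake (overflow 37)
  52÷1 = 52 each, +1 to first 0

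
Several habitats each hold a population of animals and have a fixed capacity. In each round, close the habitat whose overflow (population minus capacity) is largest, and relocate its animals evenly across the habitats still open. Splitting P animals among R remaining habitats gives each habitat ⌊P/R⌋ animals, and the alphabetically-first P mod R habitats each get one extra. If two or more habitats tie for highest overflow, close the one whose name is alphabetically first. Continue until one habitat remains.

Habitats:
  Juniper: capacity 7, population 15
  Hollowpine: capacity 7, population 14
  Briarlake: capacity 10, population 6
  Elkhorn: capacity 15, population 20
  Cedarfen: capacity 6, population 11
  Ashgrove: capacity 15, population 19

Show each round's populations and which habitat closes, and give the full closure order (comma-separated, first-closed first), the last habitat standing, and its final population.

Round 1: Ashgrove=19 Briarlake=6 Cedarfen=11 Elkhorn=20 Hollowpine=14 Juniper=15 → close Juniper (overflow 8)
  15÷5 = 3 each, +1 to first 0
Round 2: Ashgrove=22 Briarlake=9 Cedarfen=14 Elkhorn=23 Hollowpine=17 → close Hollowpine (overflow 10)
  17÷4 = 4 each, +1 to first 1
Round 3: Ashgrove=27 Briarlake=13 Cedarfen=18 Elkhorn=27 → close Ashgrove (overflow 12)
  27÷3 = 9 each, +1 to first 0
Round 4: Briarlake=22 Cedarfen=27 Elkhorn=36 → close Cedarfen (overflow 21)
  27÷2 = 13 each, +1 to first 1
Round 5: Briarlake=36 Elkhorn=49 → close Elkhorn (overflow 34)
  49÷1 = 49 each, +1 to first 0

Closure order: Juniper, Hollowpine, Ashgrove, Cedarfen, Elkhorn
Last habitat: Briarlake with 85 animals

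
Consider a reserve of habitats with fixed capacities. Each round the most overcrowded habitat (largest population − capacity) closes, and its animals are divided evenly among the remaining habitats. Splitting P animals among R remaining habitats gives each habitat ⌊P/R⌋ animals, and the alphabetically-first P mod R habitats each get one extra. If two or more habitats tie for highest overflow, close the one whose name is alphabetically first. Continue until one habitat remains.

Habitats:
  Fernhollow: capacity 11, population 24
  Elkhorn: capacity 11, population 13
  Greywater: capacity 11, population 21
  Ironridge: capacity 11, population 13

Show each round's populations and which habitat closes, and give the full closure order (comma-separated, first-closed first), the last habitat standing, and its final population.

Round 1: Elkhorn=13 Fernhollow=24 Greywater=21 Ironridge=13 → close Fernhollow (overflow 13)
  24÷3 = 8 each, +1 to first 0
Round 2: Elkhorn=21 Greywater=29 Ironridge=21 → close Greywater (overflow 18)
  29÷2 = 14 each, +1 to first 1
Round 3: Elkhorn=36 Ironridge=35 → close Elkhorn (overflow 25)
  36÷1 = 36 each, +1 to first 0

Closure order: Fernhollow, Greywater, Elkhorn
Last habitat: Ironridge with 71 animals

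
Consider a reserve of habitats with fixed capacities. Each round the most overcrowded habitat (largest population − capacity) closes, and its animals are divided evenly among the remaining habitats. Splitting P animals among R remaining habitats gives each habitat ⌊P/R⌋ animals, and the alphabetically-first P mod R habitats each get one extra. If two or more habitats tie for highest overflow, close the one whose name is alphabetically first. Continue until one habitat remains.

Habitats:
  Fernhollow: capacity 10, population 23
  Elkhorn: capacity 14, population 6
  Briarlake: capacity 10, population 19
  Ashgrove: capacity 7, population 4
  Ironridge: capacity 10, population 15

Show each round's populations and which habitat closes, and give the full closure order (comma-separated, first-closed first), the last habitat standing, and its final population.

Round 1: Ashgrove=4 Briarlake=19 Elkhorn=6 Fernhollow=23 Ironridge=15 → close Fernhollow (overflow 13)
  23÷4 = 5 each, +1 to first 3
Round 2: Ashgrove=10 Briarlake=25 Elkhorn=12 Ironridge=20 → close Briarlake (overflow 15)
  25÷3 = 8 each, +1 to first 1
Round 3: Ashgrove=19 Elkhorn=20 Ironridge=28 → close Ironridge (overflow 18)
  28÷2 = 14 each, +1 to first 0
Round 4: Ashgrove=33 Elkhorn=34 → close Ashgrove (overflow 26)
  33÷1 = 33 each, +1 to first 0

Closure order: Fernhollow, Briarlake, Ironridge, Ashgrove
Last habitat: Elkhorn with 67 animals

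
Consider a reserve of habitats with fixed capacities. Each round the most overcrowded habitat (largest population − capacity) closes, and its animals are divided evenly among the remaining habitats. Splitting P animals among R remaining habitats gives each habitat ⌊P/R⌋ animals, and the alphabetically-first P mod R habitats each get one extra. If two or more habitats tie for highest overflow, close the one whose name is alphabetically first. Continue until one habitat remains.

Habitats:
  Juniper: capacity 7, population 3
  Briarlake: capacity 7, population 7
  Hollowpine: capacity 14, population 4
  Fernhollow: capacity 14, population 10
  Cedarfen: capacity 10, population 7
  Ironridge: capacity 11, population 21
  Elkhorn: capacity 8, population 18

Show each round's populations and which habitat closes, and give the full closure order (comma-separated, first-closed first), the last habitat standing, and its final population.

Round 1: Briarlake=7 Cedarfen=7 Elkhorn=18 Fernhollow=10 Hollowpine=4 Ironridge=21 Juniper=3 → close Elkhorn (overflow 10)
  18÷6 = 3 each, +1 to first 0
Round 2: Briarlake=10 Cedarfen=10 Fernhollow=13 Hollowpine=7 Ironridge=24 Juniper=6 → close Ironridge (overflow 13)
  24÷5 = 4 each, +1 to first 4
Round 3: Briarlake=15 Cedarfen=15 Fernhollow=18 Hollowpine=12 Juniper=10 → close Briarlake (overflow 8)
  15÷4 = 3 each, +1 to first 3
Round 4: Cedarfen=19 Fernhollow=22 Hollowpine=16 Juniper=13 → close Cedarfen (overflow 9)
  19÷3 = 6 each, +1 to first 1
Round 5: Fernhollow=29 Hollowpine=22 Juniper=19 → close Fernhollow (overflow 15)
  29÷2 = 14 each, +1 to first 1
Round 6: Hollowpine=37 Juniper=33 → close Juniper (overflow 26)
  33÷1 = 33 each, +1 to first 0

Closure order: Elkhorn, Ironridge, Briarlake, Cedarfen, Fernhollow, Juniper
Last habitat: Hollowpine with 70 animals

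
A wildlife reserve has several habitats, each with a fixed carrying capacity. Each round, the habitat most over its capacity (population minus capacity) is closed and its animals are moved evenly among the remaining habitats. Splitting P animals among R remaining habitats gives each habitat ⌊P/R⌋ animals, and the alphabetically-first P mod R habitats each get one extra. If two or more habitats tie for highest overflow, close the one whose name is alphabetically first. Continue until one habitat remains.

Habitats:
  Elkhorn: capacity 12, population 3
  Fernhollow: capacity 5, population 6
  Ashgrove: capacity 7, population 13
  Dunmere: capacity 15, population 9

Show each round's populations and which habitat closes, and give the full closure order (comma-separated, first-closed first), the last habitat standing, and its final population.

Closure order: Ashgrove, Fernhollow, Dunmere
Last habitat: Elkhorn with 31 animals

Round 1: Ashgrove=13 Dunmere=9 Elkhorn=3 Fernhollow=6 → close Ashgrove (overflow 6)
  13÷3 = 4 each, +1 to first 1
Round 2: Dunmere=14 Elkhorn=7 Fernhollow=10 → close Fernhollow (overflow 5)
  10÷2 = 5 each, +1 to first 0
Round 3: Dunmere=19 Elkhorn=12 → close Dunmere (overflow 4)
  19÷1 = 19 each, +1 to first 0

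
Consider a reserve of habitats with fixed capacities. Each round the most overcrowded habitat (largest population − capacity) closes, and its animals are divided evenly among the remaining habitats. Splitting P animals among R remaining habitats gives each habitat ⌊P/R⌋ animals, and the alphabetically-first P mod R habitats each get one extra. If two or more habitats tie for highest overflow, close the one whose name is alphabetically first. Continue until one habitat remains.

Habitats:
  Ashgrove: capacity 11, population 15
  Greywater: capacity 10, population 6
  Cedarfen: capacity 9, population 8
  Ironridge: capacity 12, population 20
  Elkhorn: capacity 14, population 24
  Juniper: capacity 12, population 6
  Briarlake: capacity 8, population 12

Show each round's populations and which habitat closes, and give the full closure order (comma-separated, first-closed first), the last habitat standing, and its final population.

Closure order: Elkhorn, Ironridge, Ashgrove, Briarlake, Cedarfen, Greywater
Last habitat: Juniper with 91 animals

Round 1: Ashgrove=15 Briarlake=12 Cedarfen=8 Elkhorn=24 Greywater=6 Ironridge=20 Juniper=6 → close Elkhorn (overflow 10)
  24÷6 = 4 each, +1 to first 0
Round 2: Ashgrove=19 Briarlake=16 Cedarfen=12 Greywater=10 Ironridge=24 Juniper=10 → close Ironridge (overflow 12)
  24÷5 = 4 each, +1 to first 4
Round 3: Ashgrove=24 Briarlake=21 Cedarfen=17 Greywater=15 Juniper=14 → close Ashgrove (overflow 13)
  24÷4 = 6 each, +1 to first 0
Round 4: Briarlake=27 Cedarfen=23 Greywater=21 Juniper=20 → close Briarlake (overflow 19)
  27÷3 = 9 each, +1 to first 0
Round 5: Cedarfen=32 Greywater=30 Juniper=29 → close Cedarfen (overflow 23)
  32÷2 = 16 each, +1 to first 0
Round 6: Greywater=46 Juniper=45 → close Greywater (overflow 36)
  46÷1 = 46 each, +1 to first 0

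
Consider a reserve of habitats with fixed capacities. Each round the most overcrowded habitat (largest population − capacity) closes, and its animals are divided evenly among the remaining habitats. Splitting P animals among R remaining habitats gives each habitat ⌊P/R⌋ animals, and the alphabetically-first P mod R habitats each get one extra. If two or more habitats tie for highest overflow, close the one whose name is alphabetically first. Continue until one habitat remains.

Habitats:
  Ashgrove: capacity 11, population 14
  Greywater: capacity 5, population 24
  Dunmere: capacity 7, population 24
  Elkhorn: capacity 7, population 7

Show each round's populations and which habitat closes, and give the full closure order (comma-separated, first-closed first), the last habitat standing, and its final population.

Closure order: Greywater, Dunmere, Ashgrove
Last habitat: Elkhorn with 69 animals

Round 1: Ashgrove=14 Dunmere=24 Elkhorn=7 Greywater=24 → close Greywater (overflow 19)
  24÷3 = 8 each, +1 to first 0
Round 2: Ashgrove=22 Dunmere=32 Elkhorn=15 → close Dunmere (overflow 25)
  32÷2 = 16 each, +1 to first 0
Round 3: Ashgrove=38 Elkhorn=31 → close Ashgrove (overflow 27)
  38÷1 = 38 each, +1 to first 0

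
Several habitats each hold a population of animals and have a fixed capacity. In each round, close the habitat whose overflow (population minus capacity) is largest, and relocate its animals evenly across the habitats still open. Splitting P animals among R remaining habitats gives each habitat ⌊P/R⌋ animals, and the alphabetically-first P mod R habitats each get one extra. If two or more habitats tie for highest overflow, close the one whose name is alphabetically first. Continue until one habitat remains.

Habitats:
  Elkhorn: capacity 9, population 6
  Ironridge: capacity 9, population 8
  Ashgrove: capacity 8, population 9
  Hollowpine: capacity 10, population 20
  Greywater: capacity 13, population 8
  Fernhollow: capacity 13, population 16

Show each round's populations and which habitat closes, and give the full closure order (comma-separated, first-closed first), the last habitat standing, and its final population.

Round 1: Ashgrove=9 Elkhorn=6 Fernhollow=16 Greywater=8 Hollowpine=20 Ironridge=8 → close Hollowpine (overflow 10)
  20÷5 = 4 each, +1 to first 0
Round 2: Ashgrove=13 Elkhorn=10 Fernhollow=20 Greywater=12 Ironridge=12 → close Fernhollow (overflow 7)
  20÷4 = 5 each, +1 to first 0
Round 3: Ashgrove=18 Elkhorn=15 Greywater=17 Ironridge=17 → close Ashgrove (overflow 10)
  18÷3 = 6 each, +1 to first 0
Round 4: Elkhorn=21 Greywater=23 Ironridge=23 → close Ironridge (overflow 14)
  23÷2 = 11 each, +1 to first 1
Round 5: Elkhorn=33 Greywater=34 → close Elkhorn (overflow 24)
  33÷1 = 33 each, +1 to first 0

Closure order: Hollowpine, Fernhollow, Ashgrove, Ironridge, Elkhorn
Last habitat: Greywater with 67 animals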